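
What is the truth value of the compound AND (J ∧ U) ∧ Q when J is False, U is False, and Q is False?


J = False, U = False, Q = False
Step 1: J ∧ U = False AND False = False
Step 2: False ∧ Q = False AND False = False
AND is true only when ALL operands are true.

False


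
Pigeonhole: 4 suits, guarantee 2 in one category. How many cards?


Pigeonhole: to guarantee k in one of n categories, need (k-1)×n + 1.
k = 2, n = 4
Minimum = (2-1) × 4 + 1 = 1 × 4 + 1

5


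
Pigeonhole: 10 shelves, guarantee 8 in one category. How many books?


Pigeonhole: to guarantee k in one of n categories, need (k-1)×n + 1.
k = 8, n = 10
Minimum = (8-1) × 10 + 1 = 7 × 10 + 1

71


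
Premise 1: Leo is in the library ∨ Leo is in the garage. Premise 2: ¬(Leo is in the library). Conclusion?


Disjunctive syllogism: P ∨ Q, ¬P ⊢ Q
Disjunction: Leo is in the library ∨ Leo is in the garage
We know it is not the case that Leo is in the library.
By disjunctive syllogism, the other disjunct must be true.

Leo is in the garage


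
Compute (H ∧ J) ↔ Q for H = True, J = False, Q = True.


H = True, J = False, Q = True
Step 1: H ∧ J = True AND False = False
Step 2: (False) ↔ Q: true when both sides have same truth value.
Result: False ↔ True = False

False


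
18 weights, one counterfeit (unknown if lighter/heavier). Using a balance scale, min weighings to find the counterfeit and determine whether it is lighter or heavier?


Let n = 18. 36 possibilities (n weights × lighter/heavier); each weighing has 3 outcomes.
Bound for k weighings: say the first weighing puts j weights on each pan. If it tips, the 2j weighed weights remain suspects (each with a known direction) and k-1 weighings give 3^(k-1) outcomes; 3^(k-1) is odd, so 2j ≤ 3^(k-1) - 1. If it balances, the n - 2j unweighed weights remain with direction unknown: 2(n - 2j) ≤ 3^(k-1) - 1 by the same parity argument. Adding, n ≤ (3^(k-1) - 1) + (3^(k-1) - 1)/2 = (3^k - 3)/2, and the classical three-group strategy achieves this (3 weights in 2 weighings, 12 in 3, 39 in 4, 120 in 5).
So we need the smallest k with (3^k - 3)/2 ≥ 18.
k = 3: (3^3 - 3)/2 = 12 < 18 ✗
k = 4: (3^4 - 3)/2 = 39 ≥ 18 ✓

4


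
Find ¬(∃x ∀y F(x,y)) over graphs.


Original: ∃x ∀y F(x,y)
Rule: ¬∀→∃, ¬∃→∀, negate predicate.
Negation: ∀x ∃y ¬F(x,y)

∀x ∃y ¬F(x,y)


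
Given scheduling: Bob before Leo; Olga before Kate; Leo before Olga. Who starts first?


Constraints: Bob before Leo; Olga before Kate; Leo before Olga
The first task can have nothing scheduled before it, so it must never appear on the right of a 'before'.
Tasks appearing after some 'before': Leo, Kate, Olga.
The only task not in that list is Bob → it is first.

Bob


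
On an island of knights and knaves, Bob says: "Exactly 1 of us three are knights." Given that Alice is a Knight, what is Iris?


Bob claims exactly 1 knights among Bob, Alice, Iris.
Given: Alice is a Knight.

Case 1: Bob is a Knight (tells truth)
  Then exactly 1 of the three are knights.
  Counting Bob, Alice: 2 knight(s) so far. Need -1 more → impossible.
Case 2: Bob is a Knave (lies)
  Then the count is NOT 1.
  If Iris = Knave, count = 1 = 1 → claim would be true, contradicts lie.
  If Iris = Knight, count = 2 ≠ 1 → lie confirmed ✓

Iris is a Knight.

Knight


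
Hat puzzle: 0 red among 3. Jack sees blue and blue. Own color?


Total red = 0, seen red = 0
Own red = 0 - 0 = 0
Jack's hat is blue.

blue


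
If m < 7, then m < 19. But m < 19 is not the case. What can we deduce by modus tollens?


Modus tollens: P → Q, ¬Q ⊢ ¬P
P: m < 7
Q: m < 19
We have P → Q and Q is false.
By modus tollens, P must be false.

It is not the case that m < 7


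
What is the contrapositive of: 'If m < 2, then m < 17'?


Original: If m < 2, then m < 17
Contrapositive: If ¬Q, then ¬P
Negate Q: not (m < 17)
Negate P: not (m < 2)

If not (m < 17), then not (m < 2).


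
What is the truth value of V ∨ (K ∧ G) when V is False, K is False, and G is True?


V = False, K = False, G = True
Step 1: K ∧ G = False AND True = False
Step 2: V ∨ False = False OR False = False
AND evaluated first (higher precedence); then OR applied.

False


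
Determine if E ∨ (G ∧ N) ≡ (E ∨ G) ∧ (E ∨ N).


Expression 1: E ∨ (G ∧ N)
Expression 2: (E ∨ G) ∧ (E ∨ N)
Truth table (E G N | Expr1 Expr2):
  T T T |   T     T
  T T F |   T     T
  T F T |   T     T
  T F F |   T     T
  F T T |   T     T
  F T F |   F     F
  F F T |   F     F
  F F F |   F     F
All 8 rows agree, so the expressions are logically equivalent.

Yes


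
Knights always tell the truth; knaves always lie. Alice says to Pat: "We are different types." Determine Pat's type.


Alice says: "We are different types."
Case 1: Alice is a Knight (truth-teller)
  Statement is true → they ARE different → Pat is a Knave
Case 2: Alice is a Knave (liar)
  Statement is false → they are NOT different → Pat is a Knave
In both cases, Pat is a Knave.

Knave


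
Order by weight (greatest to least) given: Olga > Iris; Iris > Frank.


Constraints: Olga > Iris; Iris > Frank
Method: at each step, the next-highest is the one remaining person who never appears on the smaller side of a constraint between remaining people.
  Step 1: remaining {Iris, Olga, Frank}; on the smaller side: {Iris, Frank} → Olga is next (Olga > Iris).
  Step 2: remaining {Iris, Frank}; on the smaller side: {Frank} → Iris is next (Iris > Frank).
  Step 3: only Frank remains → lowest.
Final ranking (highest to lowest):

Olga > Iris > Frank


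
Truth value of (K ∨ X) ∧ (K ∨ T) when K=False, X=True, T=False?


K = False, X = True, T = False
Expression: (K ∨ X) ∧ (K ∨ T)
Step 1: K ∨ X = False OR True = True
Step 2: K ∨ T = False OR False = False
Step 3: (True) ∧ (False) = True AND False = False

False


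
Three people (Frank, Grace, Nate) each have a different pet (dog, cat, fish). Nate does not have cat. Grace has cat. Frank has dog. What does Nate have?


From clues:
  Frank → dog
  Grace → cat
By elimination, Nate gets the remaining.

fish


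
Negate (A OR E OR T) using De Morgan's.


De Morgan's law: ¬(P ∨ Q ∨ R) ≡ ¬P ∧ ¬Q ∧ ¬R
¬(A ∨ E ∨ T) = ¬A ∧ ¬E ∧ ¬T

¬A ∧ ¬E ∧ ¬T


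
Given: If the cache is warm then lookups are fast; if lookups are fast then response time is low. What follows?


Hypothetical syllogism: P → Q, Q → R ⊢ P → R
Premise 1: the cache is warm → lookups are fast
Premise 2: lookups are fast → response time is low
Chain the implications: the middle term (lookups are fast) links the two.
Conclusion: If the cache is warm, then response time is low.

If the cache is warm, then response time is low.


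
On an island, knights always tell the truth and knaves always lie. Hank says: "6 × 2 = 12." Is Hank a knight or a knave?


Statement: "6 × 2 = 12."
Actual: 6 × 2 = 12
Claimed: 12
Statement is TRUE → Hank tells the truth → Knight

Knight


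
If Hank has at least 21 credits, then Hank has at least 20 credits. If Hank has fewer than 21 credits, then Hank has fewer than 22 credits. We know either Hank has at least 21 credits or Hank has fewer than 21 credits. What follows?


Constructive dilemma: (P → Q) ∧ (R → S), P ∨ R ⊢ Q ∨ S
Premise 1: Hank has at least 21 credits → Hank has at least 20 credits
Premise 2: Hank has fewer than 21 credits → Hank has fewer than 22 credits
Premise 3: Hank has at least 21 credits ∨ Hank has fewer than 21 credits
Case 1: Assuming Hank has at least 21 credits, then by Premise 1, Hank has at least 20 credits.
Case 2: Assuming Hank has fewer than 21 credits, then by Premise 2, Hank has fewer than 22 credits.
Since one of Hank has at least 21 credits or Hank has fewer than 21 credits must hold, we get Hank has at least 20 credits or Hank has fewer than 22 credits.

Hank has at least 20 credits or Hank has fewer than 22 credits.


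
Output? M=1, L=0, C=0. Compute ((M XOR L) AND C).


M XOR L = 1^0 = 1
1 AND 0 = 0

0


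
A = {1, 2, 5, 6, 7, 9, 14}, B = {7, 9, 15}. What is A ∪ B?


A = {1, 2, 5, 6, 7, 9, 14}
B = {7, 9, 15}
Operation: union
All elements combined: 1, 2, 5, 6, 7, 9, 14, 15

{1, 2, 5, 6, 7, 9, 14, 15}


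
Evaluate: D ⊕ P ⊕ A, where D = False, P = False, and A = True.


D = False, P = False, A = True
Step 1: D ⊕ P = False XOR False = False
Step 2: False ⊕ A = False XOR True = True
XOR is true when an odd number of operands are true.

True


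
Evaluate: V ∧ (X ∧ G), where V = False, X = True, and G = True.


V = False, X = True, G = True
Step 1: X ∧ G = True AND True = True
Step 2: V ∧ True = False AND True = False
AND is true only when ALL operands are true.

False


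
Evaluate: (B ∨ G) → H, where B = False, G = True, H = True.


B = False, G = True, H = True
Step 1: B ∨ G = False OR True = True
Step 2: (True) → H: false only when antecedent=True and H=False.
Result: True

True


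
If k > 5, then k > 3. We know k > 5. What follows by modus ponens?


Modus ponens: P → Q, P ⊢ Q
P: k > 5
Q: k > 3
We have P → Q and P is true.
By modus ponens, Q must be true.

k > 3


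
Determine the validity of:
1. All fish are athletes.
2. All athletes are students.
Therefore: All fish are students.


Premise 1: All fish are athletes.
Premise 2: All athletes are students.
Conclusion: All fish are students.
Barbara syllogism (AAA-1): All A are B, All B are C → All A are C.
Middle term (athletes) distributed in premise 2.

Valid


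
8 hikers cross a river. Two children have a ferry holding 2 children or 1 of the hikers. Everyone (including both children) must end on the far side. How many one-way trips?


Per crossing of one of the hikers: children→, one←, one of the hikers→, one← = 4 trips
8 × 4 = 32, + 1 final children→ = 33
Minimum trips = 33

33


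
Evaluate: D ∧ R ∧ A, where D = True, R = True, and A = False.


D = True, R = True, A = False
Step 1: D ∧ R = True AND True = True
Step 2: (True) ∧ A = (True) AND False = False
AND is true only when ALL operands are true.

False


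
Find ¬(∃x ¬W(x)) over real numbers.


Original: ∃x ¬W(x)
Rule: ¬∀→∃, ¬∃→∀, negate predicate.
Negation: ∀x W(x)

∀x W(x)


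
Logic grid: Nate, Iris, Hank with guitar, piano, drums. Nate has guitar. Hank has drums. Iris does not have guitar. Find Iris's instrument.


From clues:
  Hank → drums
  Nate → guitar
By elimination, Iris gets the remaining.

piano


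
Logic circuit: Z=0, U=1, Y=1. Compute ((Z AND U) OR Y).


Z AND U = 0&1 = 0
0 OR 1 = 1

1


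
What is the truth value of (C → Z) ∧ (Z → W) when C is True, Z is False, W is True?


C = True, Z = False, W = True
Step 1: C → Z is false only when C=True and Z=False. Result: False
Step 2: Z → W is false only when Z=True and W=False. Result: True
Step 3: False ∧ True = False

False


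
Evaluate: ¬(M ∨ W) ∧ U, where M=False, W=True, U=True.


M = False, W = True, U = True
Expression: ¬(M ∨ W) ∧ U
Step 1: M ∨ W = False OR True = True
Step 2: ¬(M ∨ W) = NOT True = False
Step 3: (False) ∧ U = False AND True = False

False


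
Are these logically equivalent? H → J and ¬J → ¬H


Expression 1: H → J
Expression 2: ¬J → ¬H
Truth table (H J | Expr1 Expr2):
  T T |   T     T
  T F |   F     F
  F T |   T     T
  F F |   T     T
All 4 rows agree, so the expressions are logically equivalent.

Yes


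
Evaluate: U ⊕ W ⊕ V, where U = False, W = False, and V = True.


U = False, W = False, V = True
Step 1: U ⊕ W = False XOR False = False
Step 2: False ⊕ V = False XOR True = True
XOR is true when an odd number of operands are true.

True


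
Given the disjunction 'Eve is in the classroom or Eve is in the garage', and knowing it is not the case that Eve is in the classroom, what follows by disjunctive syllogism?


Disjunctive syllogism: P ∨ Q, ¬P ⊢ Q
Disjunction: Eve is in the classroom ∨ Eve is in the garage
We know it is not the case that Eve is in the classroom.
By disjunctive syllogism, the other disjunct must be true.

Eve is in the garage


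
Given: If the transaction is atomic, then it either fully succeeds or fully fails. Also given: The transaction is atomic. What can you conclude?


Modus ponens: P → Q, P ⊢ Q
P: the transaction is atomic
Q: it either fully succeeds or fully fails
We have P → Q and P is true.
By modus ponens, Q must be true.

It either fully succeeds or fully fails


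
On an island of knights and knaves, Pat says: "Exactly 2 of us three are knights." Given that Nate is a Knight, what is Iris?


Pat claims exactly 2 knights among Pat, Nate, Iris.
Given: Nate is a Knight.

Case 1: Pat is a Knight (tells truth)
  Then exactly 2 of the three are knights.
  Counting Pat, Nate: 2 knight(s) so far. Need 0 more → Iris = Knave.
Case 2: Pat is a Knave (lies)
  Then the count is NOT 2.
  If Iris = Knight, count = 2 = 2 → claim would be true, contradicts lie.
  If Iris = Knave, count = 1 ≠ 2 → lie confirmed ✓

Iris is a Knave.

Knave


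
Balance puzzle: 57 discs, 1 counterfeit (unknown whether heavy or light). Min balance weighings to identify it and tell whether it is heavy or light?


Let n = 57. 114 possibilities (n discs × lighter/heavier); each weighing has 3 outcomes.
Bound for k weighings: say the first weighing puts j discs on each pan. If it tips, the 2j weighed discs remain suspects (each with a known direction) and k-1 weighings give 3^(k-1) outcomes; 3^(k-1) is odd, so 2j ≤ 3^(k-1) - 1. If it balances, the n - 2j unweighed discs remain with direction unknown: 2(n - 2j) ≤ 3^(k-1) - 1 by the same parity argument. Adding, n ≤ (3^(k-1) - 1) + (3^(k-1) - 1)/2 = (3^k - 3)/2, and the classical three-group strategy achieves this (3 discs in 2 weighings, 12 in 3, 39 in 4, 120 in 5).
So we need the smallest k with (3^k - 3)/2 ≥ 57.
k = 4: (3^4 - 3)/2 = 39 < 57 ✗
k = 5: (3^5 - 3)/2 = 120 ≥ 57 ✓

5


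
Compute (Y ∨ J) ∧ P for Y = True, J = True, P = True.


Y = True, J = True, P = True
Step 1: Y ∨ J = True OR True = True
Step 2: True ∧ P = True AND True = True
OR is true when at least one operand is true; AND requires both.

True


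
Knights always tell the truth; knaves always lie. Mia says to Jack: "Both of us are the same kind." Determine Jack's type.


Mia says: "Both of us are the same kind."
Case 1: Mia is a Knight (truth-teller)
  Statement is true → they ARE the same → Jack is also a Knight
Case 2: Mia is a Knave (liar)
  Statement is false → they are NOT the same → Jack is a Knight
In both cases, Jack is a Knight.

Knight


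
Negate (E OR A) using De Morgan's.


De Morgan's law: ¬(P ∨ Q) ≡ ¬P ∧ ¬Q
¬(E ∨ A) = ¬E ∧ ¬A

¬E ∧ ¬A


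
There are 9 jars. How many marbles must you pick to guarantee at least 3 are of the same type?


Pigeonhole: to guarantee k in one of n categories, need (k-1)×n + 1.
k = 3, n = 9
Minimum = (3-1) × 9 + 1 = 2 × 9 + 1

19


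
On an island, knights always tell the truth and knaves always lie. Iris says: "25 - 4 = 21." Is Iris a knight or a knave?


Statement: "25 - 4 = 21."
Actual: 25 - 4 = 21
Claimed: 21
Statement is TRUE → Iris tells the truth → Knight

Knight


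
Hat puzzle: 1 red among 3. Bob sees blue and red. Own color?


Total red = 1, seen red = 1
Own red = 1 - 1 = 0
Bob's hat is blue.

blue


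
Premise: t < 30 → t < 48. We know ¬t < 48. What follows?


Modus tollens: P → Q, ¬Q ⊢ ¬P
P: t < 30
Q: t < 48
We have P → Q and Q is false.
By modus tollens, P must be false.

It is not the case that t < 30


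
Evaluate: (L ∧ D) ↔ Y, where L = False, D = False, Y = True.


L = False, D = False, Y = True
Step 1: L ∧ D = False AND False = False
Step 2: (False) ↔ Y: true when both sides have same truth value.
Result: False ↔ True = False

False


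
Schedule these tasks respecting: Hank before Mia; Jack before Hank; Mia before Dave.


Constraints: Hank before Mia; Jack before Hank; Mia before Dave
Method: repeatedly schedule the remaining task that has no remaining task required before it.
  Step 1: remaining {Jack, Hank, Mia, Dave}; every task except Jack still has a predecessor pending → schedule Jack.
  Step 2: remaining {Hank, Mia, Dave}; every task except Hank still has a predecessor pending → schedule Hank.
  Step 3: remaining {Mia, Dave}; every task except Mia still has a predecessor pending → schedule Mia.
  Step 4: only Dave remains → schedule Dave.
Resulting order:

Jack → Hank → Mia → Dave


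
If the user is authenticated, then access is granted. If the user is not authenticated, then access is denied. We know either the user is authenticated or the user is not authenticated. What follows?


Constructive dilemma: (P → Q) ∧ (R → S), P ∨ R ⊢ Q ∨ S
Premise 1: the user is authenticated → access is granted
Premise 2: the user is not authenticated → access is denied
Premise 3: the user is authenticated ∨ the user is not authenticated
Case 1: Assuming the user is authenticated, then by Premise 1, access is granted.
Case 2: Assuming the user is not authenticated, then by Premise 2, access is denied.
Since one of the user is authenticated or the user is not authenticated must hold, we get access is granted or access is denied.

Access is granted or access is denied.


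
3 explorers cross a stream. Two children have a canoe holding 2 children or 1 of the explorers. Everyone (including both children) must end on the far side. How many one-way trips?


Per crossing of one of the explorers: children→, one←, one of the explorers→, one← = 4 trips
3 × 4 = 12, + 1 final children→ = 13
Minimum trips = 13

13


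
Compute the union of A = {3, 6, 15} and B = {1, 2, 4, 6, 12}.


A = {3, 6, 15}
B = {1, 2, 4, 6, 12}
Operation: union
All elements combined: 1, 2, 3, 4, 6, 12, 15

{1, 2, 3, 4, 6, 12, 15}


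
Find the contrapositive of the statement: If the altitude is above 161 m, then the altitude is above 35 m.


Original: If the altitude is above 161 m, then the altitude is above 35 m
Contrapositive: If ¬Q, then ¬P
Negate Q: not (the altitude is above 35 m)
Negate P: not (the altitude is above 161 m)

If not (the altitude is above 35 m), then not (the altitude is above 161 m).


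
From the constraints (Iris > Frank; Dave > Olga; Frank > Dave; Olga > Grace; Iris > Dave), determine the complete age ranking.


Constraints: Iris > Frank; Dave > Olga; Frank > Dave; Olga > Grace; Iris > Dave
Method: at each step, the next-highest is the one remaining person who never appears on the smaller side of a constraint between remaining people.
  Step 1: remaining {Dave, Grace, Iris, Frank, Olga}; on the smaller side: {Dave, Grace, Frank, Olga} → Iris is next (Iris > Frank; Iris > Dave).
  Step 2: remaining {Dave, Grace, Frank, Olga}; on the smaller side: {Dave, Grace, Olga} → Frank is next (Frank > Dave).
  Step 3: remaining {Dave, Grace, Olga}; on the smaller side: {Grace, Olga} → Dave is next (Dave > Olga).
  Step 4: remaining {Grace, Olga}; on the smaller side: {Grace} → Olga is next (Olga > Grace).
  Step 5: only Grace remains → lowest.
Final ranking (highest to lowest):

Iris > Frank > Dave > Olga > Grace


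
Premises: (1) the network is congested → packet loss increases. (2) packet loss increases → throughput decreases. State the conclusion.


Hypothetical syllogism: P → Q, Q → R ⊢ P → R
Premise 1: the network is congested → packet loss increases
Premise 2: packet loss increases → throughput decreases
Chain the implications: the middle term (packet loss increases) links the two.
Conclusion: If the network is congested, then throughput decreases.

If the network is congested, then throughput decreases.


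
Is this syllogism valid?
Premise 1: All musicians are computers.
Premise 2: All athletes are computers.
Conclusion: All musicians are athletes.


Premise 1: All musicians are computers.
Premise 2: All athletes are computers.
Conclusion: All musicians are athletes.
Fallacy: undistributed middle. computers is predicate in both.
Counterexample: musicians and athletes could be disjoint subsets of computers.

Invalid


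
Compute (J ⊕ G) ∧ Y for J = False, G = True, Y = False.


J = False, G = True, Y = False
Step 1: J ⊕ G = False XOR True = True
Step 2: True ∧ Y = True AND False = False
XOR true when exactly one of J,G is true; then AND with Y.

False


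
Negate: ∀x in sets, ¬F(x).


Original: ∀x ¬F(x)
Rule: ¬∀→∃, ¬∃→∀, negate predicate.
Negation: ∃x F(x)

∃x F(x)


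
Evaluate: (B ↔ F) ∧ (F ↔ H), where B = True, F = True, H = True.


B = True, F = True, H = True
Step 1: B ↔ F is true when B and F have the same value. Result: True
Step 2: F ↔ H is true when F and H have the same value. Result: True
Step 3: True ∧ True = True

True


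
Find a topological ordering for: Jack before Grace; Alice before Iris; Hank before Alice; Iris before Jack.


Constraints: Jack before Grace; Alice before Iris; Hank before Alice; Iris before Jack
Method: repeatedly schedule the remaining task that has no remaining task required before it.
  Step 1: remaining {Grace, Iris, Jack, Hank, Alice}; every task except Hank still has a predecessor pending → schedule Hank.
  Step 2: remaining {Grace, Iris, Jack, Alice}; every task except Alice still has a predecessor pending → schedule Alice.
  Step 3: remaining {Grace, Iris, Jack}; every task except Iris still has a predecessor pending → schedule Iris.
  Step 4: remaining {Grace, Jack}; every task except Jack still has a predecessor pending → schedule Jack.
  Step 5: only Grace remains → schedule Grace.
Resulting order:

Hank → Alice → Iris → Jack → Grace


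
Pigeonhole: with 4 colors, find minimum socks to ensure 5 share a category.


Pigeonhole: to guarantee k in one of n categories, need (k-1)×n + 1.
k = 5, n = 4
Minimum = (5-1) × 4 + 1 = 4 × 4 + 1

17


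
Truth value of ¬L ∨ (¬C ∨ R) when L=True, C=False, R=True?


L = True, C = False, R = True
Expression: ¬L ∨ (¬C ∨ R)
Step 1: ¬C = NOT False = True
Step 2: ¬C ∨ R = True OR True = True
Step 3: ¬L = NOT True = False
Step 4: (False) ∨ (True) = False OR True = True

True


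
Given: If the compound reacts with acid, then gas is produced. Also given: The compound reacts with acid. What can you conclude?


Modus ponens: P → Q, P ⊢ Q
P: the compound reacts with acid
Q: gas is produced
We have P → Q and P is true.
By modus ponens, Q must be true.

Gas is produced


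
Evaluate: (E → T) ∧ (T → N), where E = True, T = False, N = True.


E = True, T = False, N = True
Step 1: E → T is false only when E=True and T=False. Result: False
Step 2: T → N is false only when T=True and N=False. Result: True
Step 3: False ∧ True = False

False


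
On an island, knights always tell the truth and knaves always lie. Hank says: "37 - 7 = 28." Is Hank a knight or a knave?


Statement: "37 - 7 = 28."
Actual: 37 - 7 = 30
Claimed: 28
Statement is FALSE → Hank lies → Knave

Knave


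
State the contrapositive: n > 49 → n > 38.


Original: If n > 49, then n > 38
Contrapositive: If ¬Q, then ¬P
Negate Q: not (n > 38)
Negate P: not (n > 49)

If not (n > 38), then not (n > 49).


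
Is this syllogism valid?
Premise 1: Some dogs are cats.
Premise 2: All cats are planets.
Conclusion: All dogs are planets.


Premise 1: Some dogs are cats.
Premise 2: All cats are planets.
Conclusion: All dogs are planets.
Fallacy: illicit minor. The minor term (dogs) is distributed in the conclusion ('All dogs ...') but undistributed in its premise ('Some dogs are cats' doesn't cover all dogs).
Only 'Some dogs are planets' follows, not 'All'.

Invalid


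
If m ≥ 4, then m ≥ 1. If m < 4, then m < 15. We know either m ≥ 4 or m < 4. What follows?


Constructive dilemma: (P → Q) ∧ (R → S), P ∨ R ⊢ Q ∨ S
Premise 1: m ≥ 4 → m ≥ 1
Premise 2: m < 4 → m < 15
Premise 3: m ≥ 4 ∨ m < 4
Case 1: Assuming m ≥ 4, then by Premise 1, m ≥ 1.
Case 2: Assuming m < 4, then by Premise 2, m < 15.
Since one of m ≥ 4 or m < 4 must hold, we get m ≥ 1 or m < 15.

m ≥ 1 or m < 15.


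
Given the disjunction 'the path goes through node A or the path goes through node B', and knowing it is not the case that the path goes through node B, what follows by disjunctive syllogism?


Disjunctive syllogism: P ∨ Q, ¬P ⊢ Q
Disjunction: the path goes through node A ∨ the path goes through node B
We know it is not the case that the path goes through node B.
By disjunctive syllogism, the other disjunct must be true.

The path goes through node A


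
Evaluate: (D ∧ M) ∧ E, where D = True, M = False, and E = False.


D = True, M = False, E = False
Step 1: D ∧ M = True AND False = False
Step 2: False ∧ E = False AND False = False
AND is true only when ALL operands are true.

False


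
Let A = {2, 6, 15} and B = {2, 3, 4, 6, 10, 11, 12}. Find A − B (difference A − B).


A = {2, 6, 15}
B = {2, 3, 4, 6, 10, 11, 12}
Operation: difference A − B
In A but not B: 15

{15}


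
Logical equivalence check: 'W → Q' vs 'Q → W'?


Expression 1: W → Q
Expression 2: Q → W
Truth table (W Q | Expr1 Expr2):
  T T |   T     T
  T F |   F     T   ← differ
  F T |   T     F   ← differ
  F F |   T     T
Counterexample: W=T, Q=F gives Expr1 = F but Expr2 = T, so the expressions are NOT logically equivalent.

No


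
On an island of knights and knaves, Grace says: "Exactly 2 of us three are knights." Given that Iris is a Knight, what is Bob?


Grace claims exactly 2 knights among Grace, Iris, Bob.
Given: Iris is a Knight.

Case 1: Grace is a Knight (tells truth)
  Then exactly 2 of the three are knights.
  Counting Grace, Iris: 2 knight(s) so far. Need 0 more → Bob = Knave.
Case 2: Grace is a Knave (lies)
  Then the count is NOT 2.
  If Bob = Knight, count = 2 = 2 → claim would be true, contradicts lie.
  If Bob = Knave, count = 1 ≠ 2 → lie confirmed ✓

Bob is a Knave.

Knave


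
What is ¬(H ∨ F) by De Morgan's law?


De Morgan's law: ¬(P ∨ Q) ≡ ¬P ∧ ¬Q
¬(H ∨ F) = ¬H ∧ ¬F

¬H ∧ ¬F


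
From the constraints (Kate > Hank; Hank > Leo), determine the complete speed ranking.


Constraints: Kate > Hank; Hank > Leo
Method: at each step, the next-highest is the one remaining person who never appears on the smaller side of a constraint between remaining people.
  Step 1: remaining {Hank, Leo, Kate}; on the smaller side: {Hank, Leo} → Kate is next (Kate > Hank).
  Step 2: remaining {Hank, Leo}; on the smaller side: {Leo} → Hank is next (Hank > Leo).
  Step 3: only Leo remains → lowest.
Final ranking (highest to lowest):

Kate > Hank > Leo


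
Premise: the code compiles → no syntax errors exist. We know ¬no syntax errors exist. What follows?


Modus tollens: P → Q, ¬Q ⊢ ¬P
P: the code compiles
Q: no syntax errors exist
We have P → Q and Q is false.
By modus tollens, P must be false.

It is not the case that the code compiles


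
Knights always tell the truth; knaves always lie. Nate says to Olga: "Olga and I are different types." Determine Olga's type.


Nate says: "Olga and I are different types."
Case 1: Nate is a Knight (truth-teller)
  Statement is true → they ARE different → Olga is a Knave
Case 2: Nate is a Knave (liar)
  Statement is false → they are NOT different → Olga is a Knave
In both cases, Olga is a Knave.

Knave


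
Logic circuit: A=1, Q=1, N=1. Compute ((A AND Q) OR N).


A AND Q = 1&1 = 1
1 OR 1 = 1

1


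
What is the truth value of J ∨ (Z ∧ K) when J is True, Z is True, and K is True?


J = True, Z = True, K = True
Step 1: Z ∧ K = True AND True = True
Step 2: J ∨ True = True OR True = True
AND evaluated first (higher precedence); then OR applied.

True


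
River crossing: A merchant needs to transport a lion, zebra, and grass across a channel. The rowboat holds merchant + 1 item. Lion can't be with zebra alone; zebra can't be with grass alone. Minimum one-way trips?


1. merchant+zebra → 2. merchant ← 3. merchant+lion → 4. merchant+zebra ← 5. merchant+grass → 6. merchant ← 7. merchant+zebra →
Minimum trips = 7

7


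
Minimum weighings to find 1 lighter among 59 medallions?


Each weighing has 3 outcomes (left heavy / balance / right heavy), so k weighings distinguish at most 3^k cases; splitting into three near-equal groups achieves this.
Need 3^k ≥ 59: 3^3 = 27 < 59 ≤ 3^4 = 81
k = ⌈log₃(59)⌉ = 4

4


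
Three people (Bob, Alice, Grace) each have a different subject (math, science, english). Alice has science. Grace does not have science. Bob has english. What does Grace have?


From clues:
  Bob → english
  Alice → science
By elimination, Grace gets the remaining.

math


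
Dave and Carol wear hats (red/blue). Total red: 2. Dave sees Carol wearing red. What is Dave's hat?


Total red = 2, Carol = red
Red accounted for: 1
Remaining for Dave: 1
Dave's hat is red.

red


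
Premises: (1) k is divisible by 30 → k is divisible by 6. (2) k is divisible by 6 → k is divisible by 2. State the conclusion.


Hypothetical syllogism: P → Q, Q → R ⊢ P → R
Premise 1: k is divisible by 30 → k is divisible by 6
Premise 2: k is divisible by 6 → k is divisible by 2
Chain the implications: the middle term (k is divisible by 6) links the two.
Conclusion: If k is divisible by 30, then k is divisible by 2.

If k is divisible by 30, then k is divisible by 2.


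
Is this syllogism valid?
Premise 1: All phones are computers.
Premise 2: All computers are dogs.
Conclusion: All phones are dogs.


Premise 1: All phones are computers.
Premise 2: All computers are dogs.
Conclusion: All phones are dogs.
Barbara syllogism (AAA-1): All A are B, All B are C → All A are C.
Middle term (computers) distributed in premise 2.

Valid


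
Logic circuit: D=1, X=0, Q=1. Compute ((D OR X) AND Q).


D OR X = 1|0 = 1
1 AND 1 = 1

1


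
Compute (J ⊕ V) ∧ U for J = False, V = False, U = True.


J = False, V = False, U = True
Step 1: J ⊕ V = False XOR False = False
Step 2: False ∧ U = False AND True = False
XOR true when exactly one of J,V is true; then AND with U.

False


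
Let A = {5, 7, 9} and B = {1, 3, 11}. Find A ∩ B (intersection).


A = {5, 7, 9}
B = {1, 3, 11}
Operation: intersection
Elements in both: none

∅


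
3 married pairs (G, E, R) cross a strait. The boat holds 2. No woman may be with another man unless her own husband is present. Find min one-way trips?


Label couples G, E, R (H = husband, W = wife).
Counting alone: 6 people, the boat carries 2 and someone must bring it back, so each round trip nets at most +1 on the far side until the last crossing → at least 9 trips. The jealousy constraint makes 9 impossible; the shortest valid schedule has 11:
1. WG+WE →  (far: WG,WE; near: HG,HE,HR,WR)
2. WG ←       (far: WE; near: HG,HE,HR,WG,WR)
3. WG+WR →  (far: WG,WE,WR; near: HG,HE,HR)
4. WG ←       (far: WE,WR; near: HG,HE,HR,WG)
5. HE+HR →  (far: HE,WE,HR,WR; near: HG,WG)
6. HE+WE ←  (far: HR,WR; near: HG,WG,HE,WE)
7. HG+HE →  (far: HG,HE,HR,WR; near: WG,WE)
8. WR ←       (far: HG,HE,HR; near: WG,WE,WR)
9. WG+WE →  (far: HG,WG,HE,WE,HR; near: WR)
10. HR ←      (far: HG,WG,HE,WE; near: HR,WR)
11. HR+WR → (far: all six; near: empty)
In every state each wife is either with her husband or with no other man.
Minimum trips = 11

11


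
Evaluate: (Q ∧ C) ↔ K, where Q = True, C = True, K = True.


Q = True, C = True, K = True
Step 1: Q ∧ C = True AND True = True
Step 2: (True) ↔ K: true when both sides have same truth value.
Result: True ↔ True = True

True


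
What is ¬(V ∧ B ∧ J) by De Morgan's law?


De Morgan's law: ¬(P ∧ Q ∧ R) ≡ ¬P ∨ ¬Q ∨ ¬R
¬(V ∧ B ∧ J) = ¬V ∨ ¬B ∨ ¬J

¬V ∨ ¬B ∨ ¬J


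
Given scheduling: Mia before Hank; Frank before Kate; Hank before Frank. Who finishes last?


Constraints: Mia before Hank; Frank before Kate; Hank before Frank
The last task can have nothing scheduled after it, so it must never appear on the left of a 'before'.
Tasks appearing before some other task: Mia, Frank, Hank.
The only task not in that list is Kate → it is last.

Kate


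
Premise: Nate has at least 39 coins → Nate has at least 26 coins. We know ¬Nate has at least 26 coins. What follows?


Modus tollens: P → Q, ¬Q ⊢ ¬P
P: Nate has at least 39 coins
Q: Nate has at least 26 coins
We have P → Q and Q is false.
By modus tollens, P must be false.

It is not the case that Nate has at least 39 coins


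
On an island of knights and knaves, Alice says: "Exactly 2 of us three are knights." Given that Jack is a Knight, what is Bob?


Alice claims exactly 2 knights among Alice, Jack, Bob.
Given: Jack is a Knight.

Case 1: Alice is a Knight (tells truth)
  Then exactly 2 of the three are knights.
  Counting Alice, Jack: 2 knight(s) so far. Need 0 more → Bob = Knave.
Case 2: Alice is a Knave (lies)
  Then the count is NOT 2.
  If Bob = Knight, count = 2 = 2 → claim would be true, contradicts lie.
  If Bob = Knave, count = 1 ≠ 2 → lie confirmed ✓

Bob is a Knave.

Knave


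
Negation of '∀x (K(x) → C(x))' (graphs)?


Original: ∀x (K(x) → C(x))
Rule: ¬∀→∃, ¬∃→∀, negate predicate.
Negation: ∃x (K(x) ∧ ¬C(x))

∃x (K(x) ∧ ¬C(x))


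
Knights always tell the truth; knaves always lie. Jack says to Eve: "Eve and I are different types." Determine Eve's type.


Jack says: "Eve and I are different types."
Case 1: Jack is a Knight (truth-teller)
  Statement is true → they ARE different → Eve is a Knave
Case 2: Jack is a Knave (liar)
  Statement is false → they are NOT different → Eve is a Knave
In both cases, Eve is a Knave.

Knave


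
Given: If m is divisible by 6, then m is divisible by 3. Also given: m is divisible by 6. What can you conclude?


Modus ponens: P → Q, P ⊢ Q
P: m is divisible by 6
Q: m is divisible by 3
We have P → Q and P is true.
By modus ponens, Q must be true.

m is divisible by 3


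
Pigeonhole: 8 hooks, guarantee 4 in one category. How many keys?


Pigeonhole: to guarantee k in one of n categories, need (k-1)×n + 1.
k = 4, n = 8
Minimum = (4-1) × 8 + 1 = 3 × 8 + 1

25


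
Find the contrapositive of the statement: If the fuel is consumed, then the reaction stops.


Original: If the fuel is consumed, then the reaction stops
Contrapositive: If ¬Q, then ¬P
Negate Q: not (the reaction stops)
Negate P: not (the fuel is consumed)

If not (the reaction stops), then not (the fuel is consumed).


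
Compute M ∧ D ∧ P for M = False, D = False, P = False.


M = False, D = False, P = False
Step 1: M ∧ D = False AND False = False
Step 2: (False) ∧ P = (False) AND False = False
AND is true only when ALL operands are true.

False


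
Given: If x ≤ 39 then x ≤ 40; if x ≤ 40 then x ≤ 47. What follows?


Hypothetical syllogism: P → Q, Q → R ⊢ P → R
Premise 1: x ≤ 39 → x ≤ 40
Premise 2: x ≤ 40 → x ≤ 47
Chain the implications: the middle term (x ≤ 40) links the two.
Conclusion: If x ≤ 39, then x ≤ 47.

If x ≤ 39, then x ≤ 47.


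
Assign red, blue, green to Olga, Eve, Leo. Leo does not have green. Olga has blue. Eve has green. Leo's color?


From clues:
  Eve → green
  Olga → blue
By elimination, Leo gets the remaining.

red


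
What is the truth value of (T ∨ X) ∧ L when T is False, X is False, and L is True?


T = False, X = False, L = True
Step 1: T ∨ X = False OR False = False
Step 2: False ∧ L = False AND True = False
OR is true when at least one operand is true; AND requires both.

False


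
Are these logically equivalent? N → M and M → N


Expression 1: N → M
Expression 2: M → N
Truth table (N M | Expr1 Expr2):
  T T |   T     T
  T F |   F     T   ← differ
  F T |   T     F   ← differ
  F F |   T     T
Counterexample: N=T, M=F gives Expr1 = F but Expr2 = T, so the expressions are NOT logically equivalent.

No


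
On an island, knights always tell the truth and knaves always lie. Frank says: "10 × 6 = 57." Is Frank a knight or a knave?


Statement: "10 × 6 = 57."
Actual: 10 × 6 = 60
Claimed: 57
Statement is FALSE → Frank lies → Knave

Knave


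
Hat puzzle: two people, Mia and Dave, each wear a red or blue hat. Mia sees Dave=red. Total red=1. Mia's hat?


Total red = 1, Dave = red
Red accounted for: 1
Remaining for Mia: 0
Mia's hat is blue.

blue


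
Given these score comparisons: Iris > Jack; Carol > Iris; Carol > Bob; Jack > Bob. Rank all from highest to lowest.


Constraints: Iris > Jack; Carol > Iris; Carol > Bob; Jack > Bob
Method: at each step, the next-highest is the one remaining person who never appears on the smaller side of a constraint between remaining people.
  Step 1: remaining {Jack, Bob, Iris, Carol}; on the smaller side: {Jack, Bob, Iris} → Carol is next (Carol > Iris; Carol > Bob).
  Step 2: remaining {Jack, Bob, Iris}; on the smaller side: {Jack, Bob} → Iris is next (Iris > Jack).
  Step 3: remaining {Jack, Bob}; on the smaller side: {Bob} → Jack is next (Jack > Bob).
  Step 4: only Bob remains → lowest.
Final ranking (highest to lowest):

Carol > Iris > Jack > Bob


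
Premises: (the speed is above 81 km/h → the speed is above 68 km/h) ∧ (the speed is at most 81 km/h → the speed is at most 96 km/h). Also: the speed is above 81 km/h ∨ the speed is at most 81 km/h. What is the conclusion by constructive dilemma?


Constructive dilemma: (P → Q) ∧ (R → S), P ∨ R ⊢ Q ∨ S
Premise 1: the speed is above 81 km/h → the speed is above 68 km/h
Premise 2: the speed is at most 81 km/h → the speed is at most 96 km/h
Premise 3: the speed is above 81 km/h ∨ the speed is at most 81 km/h
Case 1: Assuming the speed is above 81 km/h, then by Premise 1, the speed is above 68 km/h.
Case 2: Assuming the speed is at most 81 km/h, then by Premise 2, the speed is at most 96 km/h.
Since one of the speed is above 81 km/h or the speed is at most 81 km/h must hold, we get the speed is above 68 km/h or the speed is at most 96 km/h.

The speed is above 68 km/h or the speed is at most 96 km/h.


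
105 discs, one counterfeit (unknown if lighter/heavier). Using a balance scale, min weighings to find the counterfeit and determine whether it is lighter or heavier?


Let n = 105. 210 possibilities (n discs × lighter/heavier); each weighing has 3 outcomes.
Bound for k weighings: say the first weighing puts j discs on each pan. If it tips, the 2j weighed discs remain suspects (each with a known direction) and k-1 weighings give 3^(k-1) outcomes; 3^(k-1) is odd, so 2j ≤ 3^(k-1) - 1. If it balances, the n - 2j unweighed discs remain with direction unknown: 2(n - 2j) ≤ 3^(k-1) - 1 by the same parity argument. Adding, n ≤ (3^(k-1) - 1) + (3^(k-1) - 1)/2 = (3^k - 3)/2, and the classical three-group strategy achieves this (3 discs in 2 weighings, 12 in 3, 39 in 4, 120 in 5).
So we need the smallest k with (3^k - 3)/2 ≥ 105.
k = 4: (3^4 - 3)/2 = 39 < 105 ✗
k = 5: (3^5 - 3)/2 = 120 ≥ 105 ✓

5


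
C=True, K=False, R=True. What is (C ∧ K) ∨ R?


C = True, K = False, R = True
Expression: (C ∧ K) ∨ R
Step 1: C ∧ K = True AND False = False
Step 2: (False) ∨ R = False OR True = True

True


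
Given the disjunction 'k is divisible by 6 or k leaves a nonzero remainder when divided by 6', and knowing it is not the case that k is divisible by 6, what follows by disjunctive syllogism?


Disjunctive syllogism: P ∨ Q, ¬P ⊢ Q
Disjunction: k is divisible by 6 ∨ k leaves a nonzero remainder when divided by 6
We know it is not the case that k is divisible by 6.
By disjunctive syllogism, the other disjunct must be true.

k leaves a nonzero remainder when divided by 6
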